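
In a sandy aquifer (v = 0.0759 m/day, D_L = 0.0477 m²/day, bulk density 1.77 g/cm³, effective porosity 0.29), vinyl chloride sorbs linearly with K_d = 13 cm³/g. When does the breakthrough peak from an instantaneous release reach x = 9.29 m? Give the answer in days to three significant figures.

Retardation factor R = 1 + ρ_b·K_d/n = 1 + 1.77 × 13/0.29 = 80.34.
Sorption retards both mechanisms: v_R = v/R = 0.0009447 m/day, D_R = D/R = 0.0005937 m²/day.
Peak time from v_R²t² + 2D_R t − x² = 0: t = (√(D_R² + v_R²x²) − D_R)/v_R².
√(D_R² + v_R²x²) = √(0.0005937² + 0.0009447² × 9.29²) = 0.008796; v_R² = 8.925e-07.
t = (0.008796 − 0.0005937)/8.925e-07 = 9190 days.

9190 days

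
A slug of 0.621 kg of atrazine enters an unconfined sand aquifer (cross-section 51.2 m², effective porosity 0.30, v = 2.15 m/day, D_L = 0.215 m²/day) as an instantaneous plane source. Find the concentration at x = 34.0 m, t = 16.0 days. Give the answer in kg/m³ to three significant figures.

For an instantaneous plane source, C(x,t) = M/(n_e·A·√(4πDt)) · exp(−(x−vt)²/(4Dt)), with n_e·A the pore (flow) area.
Plume center vt = 2.15 × 16.0 = 34.4 m, so the well at 34.0 m is 0.4 m upgradient of the peak.
√(4πDt) = 6.575 m, giving peak height M/(n_e·A·√(4πDt)) = 0.621/(0.30 × 51.2 × 6.575) = 0.006149 kg/m³.
(x−vt)²/(4Dt) = (-0.4)²/(4 × 0.215 × 16.0) = 0.01163; exp(−0.01163) = 0.9884.
C = 0.006149 × 0.9884 = 0.00608 kg/m³.

0.00608 kg/m³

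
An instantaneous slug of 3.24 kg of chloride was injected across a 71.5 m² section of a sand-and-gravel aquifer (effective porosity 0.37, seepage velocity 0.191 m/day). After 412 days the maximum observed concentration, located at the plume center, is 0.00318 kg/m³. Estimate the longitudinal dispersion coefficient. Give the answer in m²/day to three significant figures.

At the plume center C_max = M/(n_e·A·√(4πDt)), so D = M²/(4πt·(n_e·A·C_max)²).
n_e·A·C_max = 0.37 × 71.5 × 0.00318 = 0.08413 kg/m.
D = 3.24²/(4π × 412 × 0.08413²) = 0.286 m²/day.

0.286 m²/day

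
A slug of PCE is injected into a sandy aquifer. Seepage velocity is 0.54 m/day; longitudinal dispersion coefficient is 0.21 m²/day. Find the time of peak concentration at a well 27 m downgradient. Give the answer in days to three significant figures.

For the 1D instantaneous-source solution, setting ∂C/∂t = 0 at fixed x gives v²t² + 2Dt − x² = 0, so t = (√(D² + v²x²) − D)/v².
√(D² + v²x²) = √(0.21² + 0.54² × 27²) = 14.58; v² = 0.2916.
t = (14.58 − 0.21)/0.2916 = 49.3 days (vs. the pure-advection estimate x/v = 50.0 d).

49.3 days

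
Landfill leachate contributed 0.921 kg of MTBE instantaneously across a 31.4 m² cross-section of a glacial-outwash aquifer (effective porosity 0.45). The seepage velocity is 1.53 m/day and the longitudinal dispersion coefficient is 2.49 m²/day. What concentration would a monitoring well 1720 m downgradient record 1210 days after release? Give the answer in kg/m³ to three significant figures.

8.01e-05 kg/m³

For an instantaneous plane source, C(x,t) = M/(n_e·A·√(4πDt)) · exp(−(x−vt)²/(4Dt)), with n_e·A the pore (flow) area.
Plume center vt = 1.53 × 1210 = 1851.3 m, so the well at 1720 m is 131.3 m upgradient of the peak.
√(4πDt) = 194.6 m, giving peak height M/(n_e·A·√(4πDt)) = 0.921/(0.45 × 31.4 × 194.6) = 0.0003349 kg/m³.
(x−vt)²/(4Dt) = (-131.3)²/(4 × 2.49 × 1210) = 1.430; exp(−1.430) = 0.2393.
C = 0.0003349 × 0.2393 = 8.01e-05 kg/m³.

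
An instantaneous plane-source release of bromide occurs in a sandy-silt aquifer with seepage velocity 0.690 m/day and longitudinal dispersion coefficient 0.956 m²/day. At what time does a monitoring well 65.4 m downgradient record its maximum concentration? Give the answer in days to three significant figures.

For the 1D instantaneous-source solution, setting ∂C/∂t = 0 at fixed x gives v²t² + 2Dt − x² = 0, so t = (√(D² + v²x²) − D)/v².
√(D² + v²x²) = √(0.956² + 0.690² × 65.4²) = 45.14; v² = 0.4761.
t = (45.14 − 0.956)/0.4761 = 92.8 days (vs. the pure-advection estimate x/v = 94.8 d).

92.8 days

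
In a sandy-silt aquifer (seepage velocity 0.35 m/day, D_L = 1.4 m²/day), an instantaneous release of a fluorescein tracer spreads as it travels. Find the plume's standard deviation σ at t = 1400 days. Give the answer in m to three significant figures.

Dispersive spreading gives a Gaussian with σ² = 2Dt; advection only shifts the center.
σ = √(2 × 1.4 × 1400) = 62.6 m.

62.6 m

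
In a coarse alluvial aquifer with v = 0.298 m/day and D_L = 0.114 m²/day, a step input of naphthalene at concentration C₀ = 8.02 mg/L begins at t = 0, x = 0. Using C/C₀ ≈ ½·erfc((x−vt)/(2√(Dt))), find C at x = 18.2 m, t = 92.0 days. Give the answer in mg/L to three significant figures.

For a continuous step input, C/C₀ ≈ ½·erfc((x−vt)/(2√(Dt))).
vt = 0.298 × 92.0 = 27.416 m and 2√(Dt) = 2√(0.114 × 92.0) = 6.477 m.
Argument (x−vt)/(2√(Dt)) = (18.2 − 27.416)/6.477 = -1.423; ½·erfc(-1.423) = 0.9779.
C = 8.02 × 0.9779 = 7.84 mg/L.

7.84 mg/L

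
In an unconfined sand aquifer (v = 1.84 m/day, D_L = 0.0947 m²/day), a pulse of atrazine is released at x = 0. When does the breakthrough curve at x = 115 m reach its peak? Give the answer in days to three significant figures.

For the 1D instantaneous-source solution, setting ∂C/∂t = 0 at fixed x gives v²t² + 2Dt − x² = 0, so t = (√(D² + v²x²) − D)/v².
√(D² + v²x²) = √(0.0947² + 1.84² × 115²) = 211.6; v² = 3.3856.
t = (211.6 − 0.0947)/3.3856 = 62.5 days (vs. the pure-advection estimate x/v = 62.5 d).

62.5 days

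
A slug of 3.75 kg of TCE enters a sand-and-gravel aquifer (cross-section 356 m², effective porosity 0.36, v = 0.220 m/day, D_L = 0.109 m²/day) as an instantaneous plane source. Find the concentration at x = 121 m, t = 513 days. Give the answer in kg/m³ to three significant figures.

For an instantaneous plane source, C(x,t) = M/(n_e·A·√(4πDt)) · exp(−(x−vt)²/(4Dt)), with n_e·A the pore (flow) area.
Plume center vt = 0.220 × 513 = 112.86 m, so the well at 121 m is 8.14 m downgradient of the peak.
√(4πDt) = 26.51 m, giving peak height M/(n_e·A·√(4πDt)) = 3.75/(0.36 × 356 × 26.51) = 0.001104 kg/m³.
(x−vt)²/(4Dt) = (8.14)²/(4 × 0.109 × 513) = 0.2962; exp(−0.2962) = 0.7436.
C = 0.001104 × 0.7436 = 0.000821 kg/m³.

0.000821 kg/m³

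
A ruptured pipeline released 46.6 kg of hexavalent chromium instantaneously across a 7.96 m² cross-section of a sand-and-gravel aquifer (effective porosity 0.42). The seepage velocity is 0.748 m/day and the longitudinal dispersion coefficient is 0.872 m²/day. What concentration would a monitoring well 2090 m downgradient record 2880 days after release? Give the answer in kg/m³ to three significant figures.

0.0520 kg/m³

For an instantaneous plane source, C(x,t) = M/(n_e·A·√(4πDt)) · exp(−(x−vt)²/(4Dt)), with n_e·A the pore (flow) area.
Plume center vt = 0.748 × 2880 = 2154.24 m, so the well at 2090 m is 64.24 m upgradient of the peak.
√(4πDt) = 177.6 m, giving peak height M/(n_e·A·√(4πDt)) = 46.6/(0.42 × 7.96 × 177.6) = 0.07848 kg/m³.
(x−vt)²/(4Dt) = (-64.24)²/(4 × 0.872 × 2880) = 0.4108; exp(−0.4108) = 0.6631.
C = 0.07848 × 0.6631 = 0.0520 kg/m³.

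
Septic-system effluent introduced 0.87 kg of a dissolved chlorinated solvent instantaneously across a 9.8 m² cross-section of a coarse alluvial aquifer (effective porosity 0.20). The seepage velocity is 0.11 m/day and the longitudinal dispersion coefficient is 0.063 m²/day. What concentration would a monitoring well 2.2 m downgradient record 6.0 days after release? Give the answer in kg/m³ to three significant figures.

0.0424 kg/m³

For an instantaneous plane source, C(x,t) = M/(n_e·A·√(4πDt)) · exp(−(x−vt)²/(4Dt)), with n_e·A the pore (flow) area.
Plume center vt = 0.11 × 6.0 = 0.66 m, so the well at 2.2 m is 1.54 m downgradient of the peak.
√(4πDt) = 2.179 m, giving peak height M/(n_e·A·√(4πDt)) = 0.87/(0.20 × 9.8 × 2.179) = 0.2037 kg/m³.
(x−vt)²/(4Dt) = (1.54)²/(4 × 0.063 × 6.0) = 1.569; exp(−1.569) = 0.2083.
C = 0.2037 × 0.2083 = 0.0424 kg/m³.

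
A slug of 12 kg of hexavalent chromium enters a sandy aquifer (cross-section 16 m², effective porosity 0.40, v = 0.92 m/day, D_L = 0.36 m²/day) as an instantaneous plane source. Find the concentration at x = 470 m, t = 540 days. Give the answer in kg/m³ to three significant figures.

For an instantaneous plane source, C(x,t) = M/(n_e·A·√(4πDt)) · exp(−(x−vt)²/(4Dt)), with n_e·A the pore (flow) area.
Plume center vt = 0.92 × 540 = 496.8 m, so the well at 470 m is 26.8 m upgradient of the peak.
√(4πDt) = 49.43 m, giving peak height M/(n_e·A·√(4πDt)) = 12/(0.40 × 16 × 49.43) = 0.03793 kg/m³.
(x−vt)²/(4Dt) = (-26.8)²/(4 × 0.36 × 540) = 0.9237; exp(−0.9237) = 0.3970.
C = 0.03793 × 0.3970 = 0.0151 kg/m³.

0.0151 kg/m³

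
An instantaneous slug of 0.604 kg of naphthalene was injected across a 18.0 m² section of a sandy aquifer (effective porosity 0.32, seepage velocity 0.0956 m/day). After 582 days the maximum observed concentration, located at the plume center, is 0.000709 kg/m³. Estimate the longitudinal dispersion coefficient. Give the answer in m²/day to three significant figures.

At the plume center C_max = M/(n_e·A·√(4πDt)), so D = M²/(4πt·(n_e·A·C_max)²).
n_e·A·C_max = 0.32 × 18.0 × 0.000709 = 0.004084 kg/m.
D = 0.604²/(4π × 582 × 0.004084²) = 2.99 m²/day.

2.99 m²/day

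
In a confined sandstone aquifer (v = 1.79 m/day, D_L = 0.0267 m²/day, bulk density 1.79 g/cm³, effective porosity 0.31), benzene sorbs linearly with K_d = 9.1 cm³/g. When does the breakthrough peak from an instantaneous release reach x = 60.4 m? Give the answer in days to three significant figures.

Retardation factor R = 1 + ρ_b·K_d/n = 1 + 1.79 × 9.1/0.31 = 53.55.
Sorption retards both mechanisms: v_R = v/R = 0.03343 m/day, D_R = D/R = 0.0004986 m²/day.
Peak time from v_R²t² + 2D_R t − x² = 0: t = (√(D_R² + v_R²x²) − D_R)/v_R².
√(D_R² + v_R²x²) = √(0.0004986² + 0.03343² × 60.4²) = 2.019; v_R² = 0.001118.
t = (2.019 − 0.0004986)/0.001118 = 1810 days.

1810 days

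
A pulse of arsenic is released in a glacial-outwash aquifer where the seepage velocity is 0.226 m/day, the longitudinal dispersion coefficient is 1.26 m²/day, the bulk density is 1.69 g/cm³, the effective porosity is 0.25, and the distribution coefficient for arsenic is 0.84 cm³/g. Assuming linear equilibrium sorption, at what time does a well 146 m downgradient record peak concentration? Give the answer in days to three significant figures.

4150 days

Retardation factor R = 1 + ρ_b·K_d/n = 1 + 1.69 × 0.84/0.25 = 6.678.
Sorption retards both mechanisms: v_R = v/R = 0.03384 m/day, D_R = D/R = 0.1887 m²/day.
Peak time from v_R²t² + 2D_R t − x² = 0: t = (√(D_R² + v_R²x²) − D_R)/v_R².
√(D_R² + v_R²x²) = √(0.1887² + 0.03384² × 146²) = 4.944; v_R² = 0.001145.
t = (4.944 − 0.1887)/0.001145 = 4150 days.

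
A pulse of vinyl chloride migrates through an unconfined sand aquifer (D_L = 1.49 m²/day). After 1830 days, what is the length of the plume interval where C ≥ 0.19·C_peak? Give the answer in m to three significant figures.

The plume is Gaussian with σ = √(2Dt) = √(2 × 1.49 × 1830) = 73.85 m.
C/C_peak = exp(−Δx²/(2σ²)) = 0.19 ⇒ Δx = σ·√(−2 ln 0.19) = 73.85 × 1.822 = 134.6 m.
Width = 2Δx = 269 m.

269 m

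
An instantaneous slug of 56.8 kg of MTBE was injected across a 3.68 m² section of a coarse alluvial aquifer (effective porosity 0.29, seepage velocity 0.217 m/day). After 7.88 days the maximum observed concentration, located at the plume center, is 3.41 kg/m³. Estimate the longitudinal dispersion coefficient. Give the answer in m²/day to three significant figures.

2.46 m²/day

At the plume center C_max = M/(n_e·A·√(4πDt)), so D = M²/(4πt·(n_e·A·C_max)²).
n_e·A·C_max = 0.29 × 3.68 × 3.41 = 3.639 kg/m.
D = 56.8²/(4π × 7.88 × 3.639²) = 2.46 m²/day.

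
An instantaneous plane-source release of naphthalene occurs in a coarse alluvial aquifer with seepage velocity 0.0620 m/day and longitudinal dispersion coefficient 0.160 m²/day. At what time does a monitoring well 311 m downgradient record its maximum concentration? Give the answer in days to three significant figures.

4970 days

For the 1D instantaneous-source solution, setting ∂C/∂t = 0 at fixed x gives v²t² + 2Dt − x² = 0, so t = (√(D² + v²x²) − D)/v².
√(D² + v²x²) = √(0.160² + 0.0620² × 311²) = 19.28; v² = 0.003844.
t = (19.28 − 0.160)/0.003844 = 4970 days (vs. the pure-advection estimate x/v = 5020 d).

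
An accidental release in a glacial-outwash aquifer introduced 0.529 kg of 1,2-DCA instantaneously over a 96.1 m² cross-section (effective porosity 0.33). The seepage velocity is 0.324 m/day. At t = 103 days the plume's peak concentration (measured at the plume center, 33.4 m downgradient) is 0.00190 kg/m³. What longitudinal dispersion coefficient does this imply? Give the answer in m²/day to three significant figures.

0.0596 m²/day

At the plume center C_max = M/(n_e·A·√(4πDt)), so D = M²/(4πt·(n_e·A·C_max)²).
n_e·A·C_max = 0.33 × 96.1 × 0.00190 = 0.06025 kg/m.
D = 0.529²/(4π × 103 × 0.06025²) = 0.0596 m²/day.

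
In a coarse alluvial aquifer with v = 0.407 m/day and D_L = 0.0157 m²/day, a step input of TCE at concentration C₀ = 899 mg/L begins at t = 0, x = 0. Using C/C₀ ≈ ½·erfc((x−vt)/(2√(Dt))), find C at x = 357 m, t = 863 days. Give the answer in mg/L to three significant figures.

For a continuous step input, C/C₀ ≈ ½·erfc((x−vt)/(2√(Dt))).
vt = 0.407 × 863 = 351.241 m and 2√(Dt) = 2√(0.0157 × 863) = 7.362 m.
Argument (x−vt)/(2√(Dt)) = (357 − 351.241)/7.362 = 0.7823; ½·erfc(0.7823) = 0.1343.
C = 899 × 0.1343 = 121 mg/L.

121 mg/L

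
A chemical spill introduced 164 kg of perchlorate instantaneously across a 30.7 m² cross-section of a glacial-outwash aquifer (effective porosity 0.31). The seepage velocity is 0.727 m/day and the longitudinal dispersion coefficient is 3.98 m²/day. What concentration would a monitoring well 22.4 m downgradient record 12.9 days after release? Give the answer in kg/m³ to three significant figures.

For an instantaneous plane source, C(x,t) = M/(n_e·A·√(4πDt)) · exp(−(x−vt)²/(4Dt)), with n_e·A the pore (flow) area.
Plume center vt = 0.727 × 12.9 = 9.3783 m, so the well at 22.4 m is 13.0217 m downgradient of the peak.
√(4πDt) = 25.40 m, giving peak height M/(n_e·A·√(4πDt)) = 164/(0.31 × 30.7 × 25.40) = 0.6784 kg/m³.
(x−vt)²/(4Dt) = (13.0217)²/(4 × 3.98 × 12.9) = 0.8257; exp(−0.8257) = 0.4379.
C = 0.6784 × 0.4379 = 0.297 kg/m³.

0.297 kg/m³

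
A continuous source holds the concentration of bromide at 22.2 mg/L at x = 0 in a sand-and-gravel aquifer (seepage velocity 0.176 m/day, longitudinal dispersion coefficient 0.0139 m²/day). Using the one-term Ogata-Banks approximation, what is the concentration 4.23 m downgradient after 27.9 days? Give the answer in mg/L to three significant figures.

17.3 mg/L

For a continuous step input, C/C₀ ≈ ½·erfc((x−vt)/(2√(Dt))).
vt = 0.176 × 27.9 = 4.9104 m and 2√(Dt) = 2√(0.0139 × 27.9) = 1.245 m.
Argument (x−vt)/(2√(Dt)) = (4.23 − 4.9104)/1.245 = -0.5465; ½·erfc(-0.5465) = 0.7802.
C = 22.2 × 0.7802 = 17.3 mg/L.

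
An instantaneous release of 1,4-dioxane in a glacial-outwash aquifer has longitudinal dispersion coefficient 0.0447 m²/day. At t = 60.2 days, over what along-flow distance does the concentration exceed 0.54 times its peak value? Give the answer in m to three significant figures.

The plume is Gaussian with σ = √(2Dt) = √(2 × 0.0447 × 60.2) = 2.320 m.
C/C_peak = exp(−Δx²/(2σ²)) = 0.54 ⇒ Δx = σ·√(−2 ln 0.54) = 2.320 × 1.110 = 2.575 m.
Width = 2Δx = 5.15 m.

5.15 m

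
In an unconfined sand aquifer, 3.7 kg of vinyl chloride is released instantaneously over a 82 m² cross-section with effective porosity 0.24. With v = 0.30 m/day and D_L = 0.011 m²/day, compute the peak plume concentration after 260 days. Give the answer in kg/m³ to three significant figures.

The peak of an instantaneous 1D plume sits at x = vt; there the Gaussian factor is 1 and C_max = M/(n_e·A·√(4πDt)), where n_e·A is the pore area the mass is dissolved in.
√(4πDt) = √(4π × 0.011 × 260) = 5.995 m, so C_max = 3.7/(0.24 × 82 × 5.995) = 0.0314 kg/m³.

0.0314 kg/m³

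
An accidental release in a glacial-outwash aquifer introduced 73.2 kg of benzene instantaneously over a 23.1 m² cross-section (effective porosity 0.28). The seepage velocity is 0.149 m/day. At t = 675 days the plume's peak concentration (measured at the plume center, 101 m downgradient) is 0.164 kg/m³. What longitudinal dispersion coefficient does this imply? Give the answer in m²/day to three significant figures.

At the plume center C_max = M/(n_e·A·√(4πDt)), so D = M²/(4πt·(n_e·A·C_max)²).
n_e·A·C_max = 0.28 × 23.1 × 0.164 = 1.061 kg/m.
D = 73.2²/(4π × 675 × 1.061²) = 0.561 m²/day.

0.561 m²/day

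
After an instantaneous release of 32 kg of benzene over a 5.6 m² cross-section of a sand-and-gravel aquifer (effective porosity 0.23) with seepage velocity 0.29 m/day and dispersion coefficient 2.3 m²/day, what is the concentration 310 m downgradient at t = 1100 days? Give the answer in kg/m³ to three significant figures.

For an instantaneous plane source, C(x,t) = M/(n_e·A·√(4πDt)) · exp(−(x−vt)²/(4Dt)), with n_e·A the pore (flow) area.
Plume center vt = 0.29 × 1100 = 319 m, so the well at 310 m is 9 m upgradient of the peak.
√(4πDt) = 178.3 m, giving peak height M/(n_e·A·√(4πDt)) = 32/(0.23 × 5.6 × 178.3) = 0.1393 kg/m³.
(x−vt)²/(4Dt) = (-9)²/(4 × 2.3 × 1100) = 0.008004; exp(−0.008004) = 0.9920.
C = 0.1393 × 0.9920 = 0.138 kg/m³.

0.138 kg/m³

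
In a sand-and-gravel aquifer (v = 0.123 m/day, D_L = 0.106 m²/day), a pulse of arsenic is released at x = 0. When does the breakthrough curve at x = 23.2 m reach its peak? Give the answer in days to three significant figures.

For the 1D instantaneous-source solution, setting ∂C/∂t = 0 at fixed x gives v²t² + 2Dt − x² = 0, so t = (√(D² + v²x²) − D)/v².
√(D² + v²x²) = √(0.106² + 0.123² × 23.2²) = 2.856; v² = 0.015129.
t = (2.856 − 0.106)/0.015129 = 182 days (vs. the pure-advection estimate x/v = 189 d).

182 days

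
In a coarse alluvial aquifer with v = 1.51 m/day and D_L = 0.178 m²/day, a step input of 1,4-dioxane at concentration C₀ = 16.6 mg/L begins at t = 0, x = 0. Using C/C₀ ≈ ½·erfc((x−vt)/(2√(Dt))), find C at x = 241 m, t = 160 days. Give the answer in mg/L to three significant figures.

For a continuous step input, C/C₀ ≈ ½·erfc((x−vt)/(2√(Dt))).
vt = 1.51 × 160 = 241.6 m and 2√(Dt) = 2√(0.178 × 160) = 10.67 m.
Argument (x−vt)/(2√(Dt)) = (241 − 241.6)/10.67 = -0.05623; ½·erfc(-0.05623) = 0.5317.
C = 16.6 × 0.5317 = 8.83 mg/L.

8.83 mg/L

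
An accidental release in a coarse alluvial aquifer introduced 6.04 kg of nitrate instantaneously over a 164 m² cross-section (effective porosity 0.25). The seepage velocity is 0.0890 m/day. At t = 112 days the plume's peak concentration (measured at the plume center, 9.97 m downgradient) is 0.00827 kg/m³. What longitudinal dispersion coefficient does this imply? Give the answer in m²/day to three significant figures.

At the plume center C_max = M/(n_e·A·√(4πDt)), so D = M²/(4πt·(n_e·A·C_max)²).
n_e·A·C_max = 0.25 × 164 × 0.00827 = 0.3391 kg/m.
D = 6.04²/(4π × 112 × 0.3391²) = 0.225 m²/day.

0.225 m²/day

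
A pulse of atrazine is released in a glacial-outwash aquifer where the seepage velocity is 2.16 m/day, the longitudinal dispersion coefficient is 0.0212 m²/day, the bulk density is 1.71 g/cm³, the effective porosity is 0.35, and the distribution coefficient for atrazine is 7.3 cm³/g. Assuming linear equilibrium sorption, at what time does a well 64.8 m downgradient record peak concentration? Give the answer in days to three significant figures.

Retardation factor R = 1 + ρ_b·K_d/n = 1 + 1.71 × 7.3/0.35 = 36.67.
Sorption retards both mechanisms: v_R = v/R = 0.05890 m/day, D_R = D/R = 0.0005781 m²/day.
Peak time from v_R²t² + 2D_R t − x² = 0: t = (√(D_R² + v_R²x²) − D_R)/v_R².
√(D_R² + v_R²x²) = √(0.0005781² + 0.05890² × 64.8²) = 3.817; v_R² = 0.003469.
t = (3.817 − 0.0005781)/0.003469 = 1100 days.

1100 days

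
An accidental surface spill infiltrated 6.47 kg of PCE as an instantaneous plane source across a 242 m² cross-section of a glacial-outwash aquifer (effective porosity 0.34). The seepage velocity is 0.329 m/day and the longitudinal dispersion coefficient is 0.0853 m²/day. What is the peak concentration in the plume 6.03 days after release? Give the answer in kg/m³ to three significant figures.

0.0309 kg/m³

The peak of an instantaneous 1D plume sits at x = vt; there the Gaussian factor is 1 and C_max = M/(n_e·A·√(4πDt)), where n_e·A is the pore area the mass is dissolved in.
√(4πDt) = √(4π × 0.0853 × 6.03) = 2.542 m, so C_max = 6.47/(0.34 × 242 × 2.542) = 0.0309 kg/m³.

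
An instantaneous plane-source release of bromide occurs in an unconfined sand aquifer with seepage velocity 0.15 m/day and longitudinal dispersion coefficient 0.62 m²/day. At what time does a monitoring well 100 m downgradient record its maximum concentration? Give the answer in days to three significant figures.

For the 1D instantaneous-source solution, setting ∂C/∂t = 0 at fixed x gives v²t² + 2Dt − x² = 0, so t = (√(D² + v²x²) − D)/v².
√(D² + v²x²) = √(0.62² + 0.15² × 100²) = 15.01; v² = 0.0225.
t = (15.01 − 0.62)/0.0225 = 640 days (vs. the pure-advection estimate x/v = 667 d).

640 days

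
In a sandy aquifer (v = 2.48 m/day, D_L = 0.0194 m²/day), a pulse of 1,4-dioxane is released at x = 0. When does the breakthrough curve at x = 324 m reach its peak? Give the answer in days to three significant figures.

For the 1D instantaneous-source solution, setting ∂C/∂t = 0 at fixed x gives v²t² + 2Dt − x² = 0, so t = (√(D² + v²x²) − D)/v².
√(D² + v²x²) = √(0.0194² + 2.48² × 324²) = 803.5; v² = 6.1504.
t = (803.5 − 0.0194)/6.1504 = 131 days (vs. the pure-advection estimate x/v = 131 d).

131 days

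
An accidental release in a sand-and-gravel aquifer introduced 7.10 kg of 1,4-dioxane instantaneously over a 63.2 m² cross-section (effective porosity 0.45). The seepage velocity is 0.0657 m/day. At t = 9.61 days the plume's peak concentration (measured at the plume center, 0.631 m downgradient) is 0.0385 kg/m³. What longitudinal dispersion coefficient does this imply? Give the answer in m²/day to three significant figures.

0.348 m²/day

At the plume center C_max = M/(n_e·A·√(4πDt)), so D = M²/(4πt·(n_e·A·C_max)²).
n_e·A·C_max = 0.45 × 63.2 × 0.0385 = 1.095 kg/m.
D = 7.10²/(4π × 9.61 × 1.095²) = 0.348 m²/day.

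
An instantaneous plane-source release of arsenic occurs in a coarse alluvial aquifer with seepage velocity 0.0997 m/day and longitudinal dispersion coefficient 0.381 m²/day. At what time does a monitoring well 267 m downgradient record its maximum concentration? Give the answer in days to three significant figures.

For the 1D instantaneous-source solution, setting ∂C/∂t = 0 at fixed x gives v²t² + 2Dt − x² = 0, so t = (√(D² + v²x²) − D)/v².
√(D² + v²x²) = √(0.381² + 0.0997² × 267²) = 26.62; v² = 0.00994009.
t = (26.62 − 0.381)/0.00994009 = 2640 days (vs. the pure-advection estimate x/v = 2680 d).

2640 days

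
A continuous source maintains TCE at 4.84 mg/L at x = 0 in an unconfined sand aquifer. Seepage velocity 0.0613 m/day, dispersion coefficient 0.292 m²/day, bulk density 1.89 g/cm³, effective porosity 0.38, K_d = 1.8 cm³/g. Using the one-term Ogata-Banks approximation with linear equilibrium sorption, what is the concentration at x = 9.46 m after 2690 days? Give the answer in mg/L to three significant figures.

Retardation factor R = 1 + ρ_b·K_d/n = 1 + 1.89 × 1.8/0.38 = 9.953.
Sorption retards both mechanisms: v_R = v/R = 0.006159 m/day, D_R = D/R = 0.02934 m²/day.
v_R·t = 0.006159 × 2690 = 16.56771 m; 2√(D_R t) = 17.77 m; argument = (9.46 − 16.56771)/17.77 = -0.4000.
C = C₀ × ½·erfc(-0.4000) = 4.84 × 0.7142 = 3.46 mg/L.

3.46 mg/L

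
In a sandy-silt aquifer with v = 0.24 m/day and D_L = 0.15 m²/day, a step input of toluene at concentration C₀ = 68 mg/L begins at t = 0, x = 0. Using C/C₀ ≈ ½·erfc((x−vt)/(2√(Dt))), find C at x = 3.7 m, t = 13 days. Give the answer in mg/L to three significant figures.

For a continuous step input, C/C₀ ≈ ½·erfc((x−vt)/(2√(Dt))).
vt = 0.24 × 13 = 3.12 m and 2√(Dt) = 2√(0.15 × 13) = 2.793 m.
Argument (x−vt)/(2√(Dt)) = (3.7 − 3.12)/2.793 = 0.2077; ½·erfc(0.2077) = 0.3845.
C = 68 × 0.3845 = 26.1 mg/L.

26.1 mg/L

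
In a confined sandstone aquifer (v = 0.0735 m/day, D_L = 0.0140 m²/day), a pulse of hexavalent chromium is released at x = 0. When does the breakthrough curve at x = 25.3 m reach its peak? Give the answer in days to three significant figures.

For the 1D instantaneous-source solution, setting ∂C/∂t = 0 at fixed x gives v²t² + 2Dt − x² = 0, so t = (√(D² + v²x²) − D)/v².
√(D² + v²x²) = √(0.0140² + 0.0735² × 25.3²) = 1.860; v² = 0.00540225.
t = (1.860 − 0.0140)/0.00540225 = 342 days (vs. the pure-advection estimate x/v = 344 d).

342 days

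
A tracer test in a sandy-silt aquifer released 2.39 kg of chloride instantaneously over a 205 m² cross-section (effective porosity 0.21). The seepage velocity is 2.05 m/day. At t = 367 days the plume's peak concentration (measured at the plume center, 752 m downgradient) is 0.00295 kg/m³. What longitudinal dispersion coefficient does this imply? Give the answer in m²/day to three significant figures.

0.0768 m²/day

At the plume center C_max = M/(n_e·A·√(4πDt)), so D = M²/(4πt·(n_e·A·C_max)²).
n_e·A·C_max = 0.21 × 205 × 0.00295 = 0.1270 kg/m.
D = 2.39²/(4π × 367 × 0.1270²) = 0.0768 m²/day.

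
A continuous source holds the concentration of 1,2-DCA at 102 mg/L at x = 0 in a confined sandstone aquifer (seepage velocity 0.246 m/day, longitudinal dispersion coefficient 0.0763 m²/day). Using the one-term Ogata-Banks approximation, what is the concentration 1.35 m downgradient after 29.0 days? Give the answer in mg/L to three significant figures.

102 mg/L

For a continuous step input, C/C₀ ≈ ½·erfc((x−vt)/(2√(Dt))).
vt = 0.246 × 29.0 = 7.134 m and 2√(Dt) = 2√(0.0763 × 29.0) = 2.975 m.
Argument (x−vt)/(2√(Dt)) = (1.35 − 7.134)/2.975 = -1.944; ½·erfc(-1.944) = 0.9970.
C = 102 × 0.9970 = 102 mg/L.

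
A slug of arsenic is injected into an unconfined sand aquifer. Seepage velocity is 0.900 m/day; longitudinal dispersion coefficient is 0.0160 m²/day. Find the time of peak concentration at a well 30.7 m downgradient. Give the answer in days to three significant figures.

34.1 days

For the 1D instantaneous-source solution, setting ∂C/∂t = 0 at fixed x gives v²t² + 2Dt − x² = 0, so t = (√(D² + v²x²) − D)/v².
√(D² + v²x²) = √(0.0160² + 0.900² × 30.7²) = 27.63; v² = 0.81.
t = (27.63 − 0.0160)/0.81 = 34.1 days (vs. the pure-advection estimate x/v = 34.1 d).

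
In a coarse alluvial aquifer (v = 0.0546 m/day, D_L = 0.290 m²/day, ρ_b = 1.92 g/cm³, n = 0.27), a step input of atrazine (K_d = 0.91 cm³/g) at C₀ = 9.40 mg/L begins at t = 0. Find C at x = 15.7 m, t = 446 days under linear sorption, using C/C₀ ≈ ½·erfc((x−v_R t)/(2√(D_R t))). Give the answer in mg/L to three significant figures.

0.162 mg/L

Retardation factor R = 1 + ρ_b·K_d/n = 1 + 1.92 × 0.91/0.27 = 7.471.
Sorption retards both mechanisms: v_R = v/R = 0.007308 m/day, D_R = D/R = 0.03882 m²/day.
v_R·t = 0.007308 × 446 = 3.259368 m; 2√(D_R t) = 8.322 m; argument = (15.7 − 3.259368)/8.322 = 1.495.
C = C₀ × ½·erfc(1.495) = 9.40 × 0.01725 = 0.162 mg/L.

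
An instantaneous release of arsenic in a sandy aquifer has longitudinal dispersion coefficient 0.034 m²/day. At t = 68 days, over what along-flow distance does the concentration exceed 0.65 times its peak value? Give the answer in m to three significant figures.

3.99 m

The plume is Gaussian with σ = √(2Dt) = √(2 × 0.034 × 68) = 2.150 m.
C/C_peak = exp(−Δx²/(2σ²)) = 0.65 ⇒ Δx = σ·√(−2 ln 0.65) = 2.150 × 0.9282 = 1.996 m.
Width = 2Δx = 3.99 m.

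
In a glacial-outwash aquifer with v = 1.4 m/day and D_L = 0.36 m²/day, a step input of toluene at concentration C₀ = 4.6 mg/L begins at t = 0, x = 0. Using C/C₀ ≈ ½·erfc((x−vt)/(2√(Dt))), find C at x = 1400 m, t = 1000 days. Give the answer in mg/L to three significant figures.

2.30 mg/L

For a continuous step input, C/C₀ ≈ ½·erfc((x−vt)/(2√(Dt))).
vt = 1.4 × 1000 = 1400 m and 2√(Dt) = 2√(0.36 × 1000) = 37.95 m.
Argument (x−vt)/(2√(Dt)) = (1400 − 1400)/37.95 = 0; ½·erfc(0) = 0.5000.
C = 4.6 × 0.5000 = 2.30 mg/L.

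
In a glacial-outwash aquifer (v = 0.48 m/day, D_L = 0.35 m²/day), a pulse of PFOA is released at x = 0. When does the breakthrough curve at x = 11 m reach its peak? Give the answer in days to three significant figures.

21.4 days

For the 1D instantaneous-source solution, setting ∂C/∂t = 0 at fixed x gives v²t² + 2Dt − x² = 0, so t = (√(D² + v²x²) − D)/v².
√(D² + v²x²) = √(0.35² + 0.48² × 11²) = 5.292; v² = 0.2304.
t = (5.292 − 0.35)/0.2304 = 21.4 days (vs. the pure-advection estimate x/v = 22.9 d).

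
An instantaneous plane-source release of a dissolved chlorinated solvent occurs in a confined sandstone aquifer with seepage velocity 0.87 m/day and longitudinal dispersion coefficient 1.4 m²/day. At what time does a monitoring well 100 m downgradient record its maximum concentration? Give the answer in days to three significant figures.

113 days

For the 1D instantaneous-source solution, setting ∂C/∂t = 0 at fixed x gives v²t² + 2Dt − x² = 0, so t = (√(D² + v²x²) − D)/v².
√(D² + v²x²) = √(1.4² + 0.87² × 100²) = 87.01; v² = 0.7569.
t = (87.01 − 1.4)/0.7569 = 113 days (vs. the pure-advection estimate x/v = 115 d).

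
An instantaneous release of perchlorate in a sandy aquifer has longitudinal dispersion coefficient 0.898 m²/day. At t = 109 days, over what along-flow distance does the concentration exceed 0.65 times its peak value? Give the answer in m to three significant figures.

The plume is Gaussian with σ = √(2Dt) = √(2 × 0.898 × 109) = 13.99 m.
C/C_peak = exp(−Δx²/(2σ²)) = 0.65 ⇒ Δx = σ·√(−2 ln 0.65) = 13.99 × 0.9282 = 12.99 m.
Width = 2Δx = 26.0 m.

26.0 m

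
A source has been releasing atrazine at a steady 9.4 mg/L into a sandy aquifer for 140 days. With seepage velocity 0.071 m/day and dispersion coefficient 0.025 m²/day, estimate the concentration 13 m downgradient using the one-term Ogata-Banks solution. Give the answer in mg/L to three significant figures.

For a continuous step input, C/C₀ ≈ ½·erfc((x−vt)/(2√(Dt))).
vt = 0.071 × 140 = 9.94 m and 2√(Dt) = 2√(0.025 × 140) = 3.742 m.
Argument (x−vt)/(2√(Dt)) = (13 − 9.94)/3.742 = 0.8177; ½·erfc(0.8177) = 0.1238.
C = 9.4 × 0.1238 = 1.16 mg/L.

1.16 mg/L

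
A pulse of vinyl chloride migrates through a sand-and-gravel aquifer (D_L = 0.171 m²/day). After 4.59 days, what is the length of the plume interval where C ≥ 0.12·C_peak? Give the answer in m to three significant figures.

5.16 m

The plume is Gaussian with σ = √(2Dt) = √(2 × 0.171 × 4.59) = 1.253 m.
C/C_peak = exp(−Δx²/(2σ²)) = 0.12 ⇒ Δx = σ·√(−2 ln 0.12) = 1.253 × 2.059 = 2.580 m.
Width = 2Δx = 5.16 m.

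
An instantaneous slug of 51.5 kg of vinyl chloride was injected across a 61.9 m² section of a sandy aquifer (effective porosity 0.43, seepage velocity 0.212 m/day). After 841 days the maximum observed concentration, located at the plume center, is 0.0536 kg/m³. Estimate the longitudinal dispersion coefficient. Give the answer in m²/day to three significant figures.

At the plume center C_max = M/(n_e·A·√(4πDt)), so D = M²/(4πt·(n_e·A·C_max)²).
n_e·A·C_max = 0.43 × 61.9 × 0.0536 = 1.427 kg/m.
D = 51.5²/(4π × 841 × 1.427²) = 0.123 m²/day.

0.123 m²/day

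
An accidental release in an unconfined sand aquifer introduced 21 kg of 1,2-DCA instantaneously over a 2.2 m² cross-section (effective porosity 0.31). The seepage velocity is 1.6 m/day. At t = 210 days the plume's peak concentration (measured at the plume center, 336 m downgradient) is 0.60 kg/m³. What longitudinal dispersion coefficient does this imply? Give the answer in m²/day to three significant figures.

0.998 m²/day

At the plume center C_max = M/(n_e·A·√(4πDt)), so D = M²/(4πt·(n_e·A·C_max)²).
n_e·A·C_max = 0.31 × 2.2 × 0.60 = 0.4092 kg/m.
D = 21²/(4π × 210 × 0.4092²) = 0.998 m²/day.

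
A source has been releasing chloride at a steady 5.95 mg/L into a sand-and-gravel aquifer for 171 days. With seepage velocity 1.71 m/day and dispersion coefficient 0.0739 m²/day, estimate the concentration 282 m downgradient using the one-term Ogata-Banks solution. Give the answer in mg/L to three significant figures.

5.84 mg/L

For a continuous step input, C/C₀ ≈ ½·erfc((x−vt)/(2√(Dt))).
vt = 1.71 × 171 = 292.41 m and 2√(Dt) = 2√(0.0739 × 171) = 7.110 m.
Argument (x−vt)/(2√(Dt)) = (282 − 292.41)/7.110 = -1.464; ½·erfc(-1.464) = 0.9808.
C = 5.95 × 0.9808 = 5.84 mg/L.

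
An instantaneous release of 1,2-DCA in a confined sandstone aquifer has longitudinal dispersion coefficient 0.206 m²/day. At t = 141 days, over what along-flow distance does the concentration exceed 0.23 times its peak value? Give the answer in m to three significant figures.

26.1 m

The plume is Gaussian with σ = √(2Dt) = √(2 × 0.206 × 141) = 7.622 m.
C/C_peak = exp(−Δx²/(2σ²)) = 0.23 ⇒ Δx = σ·√(−2 ln 0.23) = 7.622 × 1.714 = 13.06 m.
Width = 2Δx = 26.1 m.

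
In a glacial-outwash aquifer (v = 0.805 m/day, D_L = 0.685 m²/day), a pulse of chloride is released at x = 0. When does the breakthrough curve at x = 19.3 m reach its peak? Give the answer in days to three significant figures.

For the 1D instantaneous-source solution, setting ∂C/∂t = 0 at fixed x gives v²t² + 2Dt − x² = 0, so t = (√(D² + v²x²) − D)/v².
√(D² + v²x²) = √(0.685² + 0.805² × 19.3²) = 15.55; v² = 0.648025.
t = (15.55 − 0.685)/0.648025 = 22.9 days (vs. the pure-advection estimate x/v = 24.0 d).

22.9 days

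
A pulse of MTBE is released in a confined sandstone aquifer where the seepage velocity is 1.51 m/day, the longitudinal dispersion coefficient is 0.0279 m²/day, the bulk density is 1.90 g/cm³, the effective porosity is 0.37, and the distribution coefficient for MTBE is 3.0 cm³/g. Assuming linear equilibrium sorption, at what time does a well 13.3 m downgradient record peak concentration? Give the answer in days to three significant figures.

144 days

Retardation factor R = 1 + ρ_b·K_d/n = 1 + 1.90 × 3.0/0.37 = 16.41.
Sorption retards both mechanisms: v_R = v/R = 0.09202 m/day, D_R = D/R = 0.001700 m²/day.
Peak time from v_R²t² + 2D_R t − x² = 0: t = (√(D_R² + v_R²x²) − D_R)/v_R².
√(D_R² + v_R²x²) = √(0.001700² + 0.09202² × 13.3²) = 1.224; v_R² = 0.008468.
t = (1.224 − 0.001700)/0.008468 = 144 days.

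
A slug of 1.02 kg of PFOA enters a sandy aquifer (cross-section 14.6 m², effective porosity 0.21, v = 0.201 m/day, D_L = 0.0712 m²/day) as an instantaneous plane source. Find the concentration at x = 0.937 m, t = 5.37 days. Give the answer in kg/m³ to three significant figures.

For an instantaneous plane source, C(x,t) = M/(n_e·A·√(4πDt)) · exp(−(x−vt)²/(4Dt)), with n_e·A the pore (flow) area.
Plume center vt = 0.201 × 5.37 = 1.07937 m, so the well at 0.937 m is 0.14237 m upgradient of the peak.
√(4πDt) = 2.192 m, giving peak height M/(n_e·A·√(4πDt)) = 1.02/(0.21 × 14.6 × 2.192) = 0.1518 kg/m³.
(x−vt)²/(4Dt) = (-0.14237)²/(4 × 0.0712 × 5.37) = 0.01325; exp(−0.01325) = 0.9868.
C = 0.1518 × 0.9868 = 0.150 kg/m³.

0.150 kg/m³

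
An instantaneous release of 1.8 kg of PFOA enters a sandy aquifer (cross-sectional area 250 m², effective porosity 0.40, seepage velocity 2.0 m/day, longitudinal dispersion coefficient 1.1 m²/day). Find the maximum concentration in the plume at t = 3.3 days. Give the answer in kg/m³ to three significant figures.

0.00267 kg/m³

The peak of an instantaneous 1D plume sits at x = vt; there the Gaussian factor is 1 and C_max = M/(n_e·A·√(4πDt)), where n_e·A is the pore area the mass is dissolved in.
√(4πDt) = √(4π × 1.1 × 3.3) = 6.754 m, so C_max = 1.8/(0.40 × 250 × 6.754) = 0.00267 kg/m³.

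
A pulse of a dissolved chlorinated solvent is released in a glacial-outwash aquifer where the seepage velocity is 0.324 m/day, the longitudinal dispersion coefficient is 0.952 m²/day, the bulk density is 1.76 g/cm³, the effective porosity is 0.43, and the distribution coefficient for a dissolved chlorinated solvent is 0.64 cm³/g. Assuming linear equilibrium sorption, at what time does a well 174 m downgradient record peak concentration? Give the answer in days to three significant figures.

1910 days

Retardation factor R = 1 + ρ_b·K_d/n = 1 + 1.76 × 0.64/0.43 = 3.620.
Sorption retards both mechanisms: v_R = v/R = 0.08950 m/day, D_R = D/R = 0.2630 m²/day.
Peak time from v_R²t² + 2D_R t − x² = 0: t = (√(D_R² + v_R²x²) − D_R)/v_R².
√(D_R² + v_R²x²) = √(0.2630² + 0.08950² × 174²) = 15.58; v_R² = 0.008010.
t = (15.58 − 0.2630)/0.008010 = 1910 days.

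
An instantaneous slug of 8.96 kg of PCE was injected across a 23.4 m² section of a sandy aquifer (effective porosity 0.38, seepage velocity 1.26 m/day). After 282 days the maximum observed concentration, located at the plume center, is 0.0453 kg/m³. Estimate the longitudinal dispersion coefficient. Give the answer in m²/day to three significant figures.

0.140 m²/day

At the plume center C_max = M/(n_e·A·√(4πDt)), so D = M²/(4πt·(n_e·A·C_max)²).
n_e·A·C_max = 0.38 × 23.4 × 0.0453 = 0.4028 kg/m.
D = 8.96²/(4π × 282 × 0.4028²) = 0.140 m²/day.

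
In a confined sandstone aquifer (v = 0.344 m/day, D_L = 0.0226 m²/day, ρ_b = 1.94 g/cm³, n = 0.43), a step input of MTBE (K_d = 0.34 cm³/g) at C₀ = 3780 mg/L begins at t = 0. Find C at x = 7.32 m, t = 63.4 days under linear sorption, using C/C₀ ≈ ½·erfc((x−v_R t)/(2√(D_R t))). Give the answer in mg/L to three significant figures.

3350 mg/L

Retardation factor R = 1 + ρ_b·K_d/n = 1 + 1.94 × 0.34/0.43 = 2.534.
Sorption retards both mechanisms: v_R = v/R = 0.1358 m/day, D_R = D/R = 0.008919 m²/day.
v_R·t = 0.1358 × 63.4 = 8.60972 m; 2√(D_R t) = 1.504 m; argument = (7.32 − 8.60972)/1.504 = -0.8575.
C = C₀ × ½·erfc(-0.8575) = 3780 × 0.8874 = 3350 mg/L.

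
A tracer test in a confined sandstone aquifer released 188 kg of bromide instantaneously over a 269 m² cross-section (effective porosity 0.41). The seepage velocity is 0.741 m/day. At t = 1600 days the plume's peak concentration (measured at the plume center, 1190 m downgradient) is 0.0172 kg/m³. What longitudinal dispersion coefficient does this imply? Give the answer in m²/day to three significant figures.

0.488 m²/day

At the plume center C_max = M/(n_e·A·√(4πDt)), so D = M²/(4πt·(n_e·A·C_max)²).
n_e·A·C_max = 0.41 × 269 × 0.0172 = 1.897 kg/m.
D = 188²/(4π × 1600 × 1.897²) = 0.488 m²/day.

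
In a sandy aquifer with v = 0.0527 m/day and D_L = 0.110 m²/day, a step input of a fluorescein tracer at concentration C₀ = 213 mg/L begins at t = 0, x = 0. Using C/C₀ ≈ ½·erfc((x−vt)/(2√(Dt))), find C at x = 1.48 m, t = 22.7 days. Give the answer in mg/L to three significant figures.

For a continuous step input, C/C₀ ≈ ½·erfc((x−vt)/(2√(Dt))).
vt = 0.0527 × 22.7 = 1.19629 m and 2√(Dt) = 2√(0.110 × 22.7) = 3.160 m.
Argument (x−vt)/(2√(Dt)) = (1.48 − 1.19629)/3.160 = 0.08978; ½·erfc(0.08978) = 0.4495.
C = 213 × 0.4495 = 95.7 mg/L.

95.7 mg/L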